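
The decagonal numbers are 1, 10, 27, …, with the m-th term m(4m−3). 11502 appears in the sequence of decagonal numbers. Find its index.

Set n(4n−3) = 11502, giving 4n² − 3n − 11502 = 0.
The discriminant is 9 + 16·11502 = 184041, and √184041 = 429.
So n = (3 + 429) / 8 = 432/8 = 54.
Check: 54·(4·54 − 3) = 11502. ✓

54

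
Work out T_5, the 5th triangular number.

15

The 5th triangular number is n(n+1)/2 with n = 5.
5·6/2 = 30/2 = 15.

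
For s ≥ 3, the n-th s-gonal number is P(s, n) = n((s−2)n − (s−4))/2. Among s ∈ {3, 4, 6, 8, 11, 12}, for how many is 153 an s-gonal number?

2

s = 3: P(3, 17) = 153. ✓
s = 4: P(4, 12) = 144 and P(4, 13) = 169; 153 is not s-gonal.
s = 6: P(6, 9) = 153. ✓
s = 8: P(8, 7) = 133 and P(8, 8) = 176; 153 is not s-gonal.
s = 11: P(11, 6) = 141 and P(11, 7) = 196; 153 is not s-gonal.
s = 12: P(12, 5) = 105 and P(12, 6) = 156; 153 is not s-gonal.
Hits: s ∈ {3, 6} → 2.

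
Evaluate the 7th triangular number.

The 7th triangular number is n(n+1)/2 with n = 7.
7·8/2 = 56/2 = 28.

28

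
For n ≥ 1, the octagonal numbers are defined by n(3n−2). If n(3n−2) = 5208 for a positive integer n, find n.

42

Set n(3n−2) = 5208, giving 3n² − 2n − 5208 = 0.
So n = (2 + 250) / 6 = 252/6 = 42.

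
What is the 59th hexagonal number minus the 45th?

59·(2·59 − 1) = 6903 and 45·(2·45 − 1) = 4005.
Difference: 6903 − 4005 = 2898.

2898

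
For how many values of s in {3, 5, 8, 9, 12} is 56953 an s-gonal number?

1

s = 3: P(3, 337) = 56953. ✓
s = 5: P(5, 195) = 56940 and P(5, 196) = 57526; 56953 is not s-gonal.
s = 8: P(8, 138) = 56856 and P(8, 139) = 57685; 56953 is not s-gonal.
s = 9: P(9, 127) = 56134 and P(9, 128) = 57024; 56953 is not s-gonal.
s = 12: P(12, 107) = 56817 and P(12, 108) = 57888; 56953 is not s-gonal.
Hits: s ∈ {3} → 1.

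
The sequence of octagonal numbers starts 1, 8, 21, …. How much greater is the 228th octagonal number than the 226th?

228·(3·228 − 2) = 155496 and 226·(3·226 − 2) = 152776.
Difference: 155496 − 152776 = 2720.

2720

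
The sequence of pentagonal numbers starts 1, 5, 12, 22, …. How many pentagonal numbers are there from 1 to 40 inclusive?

The n-th pentagonal number is n(3n−1)/2.
Smallest index with value ≥ 1: n = 1 (giving 1).
Largest index with value ≤ 40: n = 5 (giving 35).
Indices 1 through 5: 5 terms.

5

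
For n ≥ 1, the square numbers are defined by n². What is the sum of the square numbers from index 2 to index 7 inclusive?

Σ_{i=2}^{7} i² = 140 − 1 = 139.

139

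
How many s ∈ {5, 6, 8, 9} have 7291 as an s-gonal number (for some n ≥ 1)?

s = 5: P(5, 69) = 7107 and P(5, 70) = 7315; 7291 is not s-gonal.
s = 6: P(6, 60) = 7140 and P(6, 61) = 7381; 7291 is not s-gonal.
s = 8: P(8, 49) = 7105 and P(8, 50) = 7400; 7291 is not s-gonal.
s = 9: P(9, 46) = 7291. ✓
Hits: s ∈ {9} → 1.

1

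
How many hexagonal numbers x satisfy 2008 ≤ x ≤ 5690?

22

The n-th hexagonal number is n(2n−1).
Smallest index with value ≥ 2008: n = 32 (giving 2016).
Largest index with value ≤ 5690: n = 53 (giving 5565).
Indices 32 through 53: 22 terms.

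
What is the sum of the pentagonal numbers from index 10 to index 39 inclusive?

Σ i(3i−1)/2 = (3Σi² − Σi) / 2 over i = 10..39.
Σi = 780 − 45 = 735 and Σi² = 20540 − 285 = 20255.
(3·20255 − 1·735) / 2 = 60030/2 = 30015.

30015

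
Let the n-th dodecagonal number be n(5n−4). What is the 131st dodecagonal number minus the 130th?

1301

Consecutive dodecagonal numbers differ by 10n − 9: here 10·131 − 9 = 1301.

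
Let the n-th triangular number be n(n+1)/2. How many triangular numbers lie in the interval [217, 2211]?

46

The n-th triangular number is n(n+1)/2.
Smallest index with value ≥ 217: n = 21 (giving 231).
Largest index with value ≤ 2211: n = 66 (giving 2211).
Indices 21 through 66: 46 terms.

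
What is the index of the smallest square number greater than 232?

Solve n² > 232 for integer n.
The largest n with value ≤ 232 is 15 (since 225 ≤ 232 < 256), so the first above is n = 16, value 256.

16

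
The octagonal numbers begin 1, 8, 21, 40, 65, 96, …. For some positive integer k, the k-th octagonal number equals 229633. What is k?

Set n(3n−2) = 229633, giving 3n² − 2n − 229633 = 0.
The discriminant is 4 + 12·229633 = 2755600, and √2755600 = 1660.
So n = (2 + 1660) / 6 = 1662/6 = 277.

277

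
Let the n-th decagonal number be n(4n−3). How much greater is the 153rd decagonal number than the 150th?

3627

153·(4·153 − 3) = 93177 and 150·(4·150 − 3) = 89550.
Difference: 93177 − 89550 = 3627.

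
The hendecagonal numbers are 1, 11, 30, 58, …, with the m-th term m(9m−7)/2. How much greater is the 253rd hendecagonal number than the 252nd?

Consecutive hendecagonal numbers differ by 9n − 8: here 9·253 − 8 = 2269.

2269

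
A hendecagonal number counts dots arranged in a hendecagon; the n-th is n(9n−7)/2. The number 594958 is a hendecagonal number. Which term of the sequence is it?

364

Set n(9n−7)/2 = 594958, giving 9n² − 7n − 1189916 = 0.
The discriminant is 49 + 72·594958 = 42837025, and √42837025 = 6545.
So n = (7 + 6545) / 18 = 6552/18 = 364.
Check: 364·(9·364 − 7)/2 = 594958. ✓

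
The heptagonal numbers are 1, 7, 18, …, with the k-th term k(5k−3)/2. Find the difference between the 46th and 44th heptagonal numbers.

46·(5·46 − 3)/2 = 5221 and 44·(5·44 − 3)/2 = 4774.
Difference: 5221 − 4774 = 447.

447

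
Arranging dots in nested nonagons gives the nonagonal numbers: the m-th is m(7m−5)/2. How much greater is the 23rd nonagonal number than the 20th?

444

23·(7·23 − 5)/2 = 1794 and 20·(7·20 − 5)/2 = 1350.
Difference: 1794 − 1350 = 444.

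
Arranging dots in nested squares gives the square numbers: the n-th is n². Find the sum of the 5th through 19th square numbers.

Σ_{i=5}^{19} i² = 2470 − 30 = 2440.

2440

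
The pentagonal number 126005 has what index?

290

Set n(3n−1)/2 = 126005, giving 3n² − n − 252010 = 0.
The discriminant is 1 + 24·126005 = 3024121, and √3024121 = 1739.
So n = (1 + 1739) / 6 = 1740/6 = 290.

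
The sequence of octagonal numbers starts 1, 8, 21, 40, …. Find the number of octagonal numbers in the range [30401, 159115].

The n-th octagonal number is n(3n−2).
Smallest index with value ≥ 30401: n = 101 (giving 30401).
Largest index with value ≤ 159115: n = 230 (giving 158240).
Indices 101 through 230: 130 terms.

130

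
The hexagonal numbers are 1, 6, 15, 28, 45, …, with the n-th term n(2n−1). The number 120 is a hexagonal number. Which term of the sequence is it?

8

Set n(2n−1) = 120, giving 2n² − n − 120 = 0.
The discriminant is 1 + 8·120 = 961, and √961 = 31.
So n = (1 + 31) / 4 = 32/4 = 8.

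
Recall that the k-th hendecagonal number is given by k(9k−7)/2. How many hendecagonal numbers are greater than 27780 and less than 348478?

The n-th hendecagonal number is n(9n−7)/2.
Smallest index with value > 27780: n = 79 (giving 27808).
Largest index with value < 348478: n = 278 (giving 346805).
Indices 79 through 278: 200 terms.

200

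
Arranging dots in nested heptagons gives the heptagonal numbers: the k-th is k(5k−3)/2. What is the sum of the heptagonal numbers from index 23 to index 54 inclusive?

123552

Σ i(5i−3)/2 = (5Σi² − 3Σi) / 2 over i = 23..54.
Σi = 1485 − 253 = 1232 and Σi² = 53955 − 3795 = 50160.
(5·50160 − 3·1232) / 2 = 247104/2 = 123552.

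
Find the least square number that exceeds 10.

Solve n² > 10 for integer n.
The largest n with value ≤ 10 is 3 (since 9 ≤ 10 < 16), so the first above is n = 4, value 16.

16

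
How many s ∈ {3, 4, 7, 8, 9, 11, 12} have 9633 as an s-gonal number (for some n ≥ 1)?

1

s = 3: P(3, 138) = 9591 and P(3, 139) = 9730; 9633 is not s-gonal.
s = 4: P(4, 98) = 9604 and P(4, 99) = 9801; 9633 is not s-gonal.
s = 7: P(7, 62) = 9517 and P(7, 63) = 9828; 9633 is not s-gonal.
s = 8: P(8, 57) = 9633. ✓
s = 9: P(9, 52) = 9334 and P(9, 53) = 9699; 9633 is not s-gonal.
s = 11: P(11, 46) = 9361 and P(11, 47) = 9776; 9633 is not s-gonal.
s = 12: P(12, 44) = 9504 and P(12, 45) = 9945; 9633 is not s-gonal.
Hits: s ∈ {8} → 1.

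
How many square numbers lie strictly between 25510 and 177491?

262

The n-th square number is n².
Smallest index with value > 25510: n = 160 (giving 25600).
Largest index with value < 177491: n = 421 (giving 177241).
Indices 160 through 421: 262 terms.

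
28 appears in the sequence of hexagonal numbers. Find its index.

Set n(2n−1) = 28, giving 2n² − n − 28 = 0.
The discriminant is 1 + 8·28 = 225, and √225 = 15.
So n = (1 + 15) / 4 = 16/4 = 4.
Check: 4·(2·4 − 1) = 28. ✓

4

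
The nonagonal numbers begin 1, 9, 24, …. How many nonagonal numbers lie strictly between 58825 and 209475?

114

The n-th nonagonal number is n(7n−5)/2.
Smallest index with value > 58825: n = 131 (giving 59736).
Largest index with value < 209475: n = 244 (giving 207766).
Indices 131 through 244: 114 terms.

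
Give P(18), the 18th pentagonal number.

18·(3·18 − 1)/2 = 18·53/2 = 477.

477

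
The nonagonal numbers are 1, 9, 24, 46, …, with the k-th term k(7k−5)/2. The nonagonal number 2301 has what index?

26

Set n(7n−5)/2 = 2301, giving 7n² − 5n − 4602 = 0.
The discriminant is 25 + 56·2301 = 128881, and √128881 = 359.
So n = (5 + 359) / 14 = 364/14 = 26.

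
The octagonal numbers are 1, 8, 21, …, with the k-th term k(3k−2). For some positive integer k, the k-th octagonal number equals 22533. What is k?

87

Set n(3n−2) = 22533, giving 3n² − 2n − 22533 = 0.
The discriminant is 4 + 12·22533 = 270400, and √270400 = 520.
So n = (2 + 520) / 6 = 522/6 = 87.
Check: 87·(3·87 − 2) = 22533. ✓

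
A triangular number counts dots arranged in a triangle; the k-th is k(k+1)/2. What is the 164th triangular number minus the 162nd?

327

164·165/2 = 13530 and 162·163/2 = 13203.
Difference: 13530 − 13203 = 327.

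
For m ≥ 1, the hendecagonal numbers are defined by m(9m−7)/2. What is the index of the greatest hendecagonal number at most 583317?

360

Solve n(9n−7)/2 ≤ 583317 for integer n.
n = 360 gives 581940 ≤ 583317, while n = 361 gives 585181 > 583317; so the answer is index 360.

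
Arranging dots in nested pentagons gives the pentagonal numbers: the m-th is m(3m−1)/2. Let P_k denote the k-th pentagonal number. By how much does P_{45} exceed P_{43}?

45·(3·45 − 1)/2 = 3015 and 43·(3·43 − 1)/2 = 2752.
Difference: 3015 − 2752 = 263.

263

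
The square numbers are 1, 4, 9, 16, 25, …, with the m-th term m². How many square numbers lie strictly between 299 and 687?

9

The n-th square number is n².
Smallest index with value > 299: n = 18 (giving 324).
Largest index with value < 687: n = 26 (giving 676).
Indices 18 through 26: 9 terms.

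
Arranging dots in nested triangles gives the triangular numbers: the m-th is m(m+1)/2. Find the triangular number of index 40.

40·41/2 = 1640/2 = 820.

820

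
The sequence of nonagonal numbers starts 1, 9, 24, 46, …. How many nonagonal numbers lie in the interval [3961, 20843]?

The n-th nonagonal number is n(7n−5)/2.
Smallest index with value ≥ 3961: n = 34 (giving 3961).
Largest index with value ≤ 20843: n = 77 (giving 20559).
Indices 34 through 77: 44 terms.

44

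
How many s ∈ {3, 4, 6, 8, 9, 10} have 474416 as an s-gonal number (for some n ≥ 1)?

1

s = 3: P(3, 973) = 473851 and P(3, 974) = 474825; 474416 is not s-gonal.
s = 4: P(4, 688) = 473344 and P(4, 689) = 474721; 474416 is not s-gonal.
s = 6: P(6, 487) = 473851 and P(6, 488) = 475800; 474416 is not s-gonal.
s = 8: P(8, 398) = 474416. ✓
s = 9: P(9, 368) = 473064 and P(9, 369) = 475641; 474416 is not s-gonal.
s = 10: P(10, 344) = 472312 and P(10, 345) = 475065; 474416 is not s-gonal.
Hits: s ∈ {8} → 1.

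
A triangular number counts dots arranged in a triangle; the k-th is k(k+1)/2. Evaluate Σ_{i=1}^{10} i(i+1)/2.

Σ i(i+1)/2 = (Σi² + Σi) / 2 over i = 1..10.
Σi = 55 and Σi² = 385.
(1·385 + 1·55) / 2 = 440/2 = 220.

220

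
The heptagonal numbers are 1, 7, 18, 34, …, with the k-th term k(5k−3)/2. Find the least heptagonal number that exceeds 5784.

5929

Solve n(5n−3)/2 > 5784 for integer n.
The largest n with value ≤ 5784 is 48 (since 5688 ≤ 5784 < 5929), so the first above is n = 49, value 5929.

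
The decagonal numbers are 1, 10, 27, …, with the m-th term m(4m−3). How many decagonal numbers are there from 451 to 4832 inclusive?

The n-th decagonal number is n(4n−3).
Smallest index with value ≥ 451: n = 11 (giving 451).
Largest index with value ≤ 4832: n = 35 (giving 4795).
Indices 11 through 35: 25 terms.

25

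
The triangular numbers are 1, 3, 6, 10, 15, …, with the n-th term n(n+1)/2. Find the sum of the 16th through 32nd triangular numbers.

5304

Σ i(i+1)/2 = (Σi² + Σi) / 2 over i = 16..32.
Σi = 528 − 120 = 408 and Σi² = 11440 − 1240 = 10200.
(1·10200 + 1·408) / 2 = 10608/2 = 5304.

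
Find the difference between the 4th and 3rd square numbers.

7

n² − (n−1)² = 2n − 1, so 4² − 3² = 2·4 − 1 = 7.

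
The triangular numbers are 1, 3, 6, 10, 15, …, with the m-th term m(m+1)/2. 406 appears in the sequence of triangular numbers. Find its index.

Set n(n+1)/2 = 406, giving n² + n − 812 = 0.
The discriminant is 1 + 8·406 = 3249, and √3249 = 57.
So n = (-1 + 57) / 2 = 56/2 = 28.
Check: 28·29/2 = 406. ✓

28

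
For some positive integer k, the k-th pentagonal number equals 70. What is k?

7

Set n(3n−1)/2 = 70, giving 3n² − n − 140 = 0.
So n = (1 + 41) / 6 = 42/6 = 7.
Check: 7·(3·7 − 1)/2 = 70. ✓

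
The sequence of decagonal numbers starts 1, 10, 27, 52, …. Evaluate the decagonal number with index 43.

7267

The 43rd decagonal number is n(4n−3) with n = 43.
43·(4·43 − 3) = 43·169 = 7267.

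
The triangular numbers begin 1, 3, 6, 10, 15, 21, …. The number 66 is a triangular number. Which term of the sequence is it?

Set n(n+1)/2 = 66, giving n² + n − 132 = 0.
The discriminant is 1 + 8·66 = 529, and √529 = 23.
So n = (-1 + 23) / 2 = 22/2 = 11.

11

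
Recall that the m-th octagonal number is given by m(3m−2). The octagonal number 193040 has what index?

254

Set n(3n−2) = 193040, giving 3n² − 2n − 193040 = 0.
The discriminant is 4 + 12·193040 = 2316484, and √2316484 = 1522.
So n = (2 + 1522) / 6 = 1524/6 = 254.
Check: 254·(3·254 − 2) = 193040. ✓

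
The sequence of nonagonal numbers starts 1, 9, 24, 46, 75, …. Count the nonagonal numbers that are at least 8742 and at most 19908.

The n-th nonagonal number is n(7n−5)/2.
Smallest index with value ≥ 8742: n = 51 (giving 8976).
Largest index with value ≤ 19908: n = 75 (giving 19500).
Indices 51 through 75: 25 terms.

25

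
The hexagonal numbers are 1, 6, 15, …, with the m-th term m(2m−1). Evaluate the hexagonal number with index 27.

27·(2·27 − 1) = 27·53 = 1431.

1431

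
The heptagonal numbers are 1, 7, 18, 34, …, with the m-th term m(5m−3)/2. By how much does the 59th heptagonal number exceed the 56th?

59·(5·59 − 3)/2 = 8614 and 56·(5·56 − 3)/2 = 7756.
Difference: 8614 − 7756 = 858.

858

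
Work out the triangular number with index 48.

1176

48·49/2 = 2352/2 = 1176.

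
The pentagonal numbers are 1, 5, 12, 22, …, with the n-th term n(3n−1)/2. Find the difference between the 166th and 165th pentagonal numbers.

Consecutive pentagonal numbers differ by 3n − 2: here 3·166 − 2 = 496.

496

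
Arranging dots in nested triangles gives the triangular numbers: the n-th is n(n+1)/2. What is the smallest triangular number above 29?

36

Solve n(n+1)/2 > 29 for integer n.
The largest n with value ≤ 29 is 7 (since 28 ≤ 29 < 36), so the first above is n = 8, value 36.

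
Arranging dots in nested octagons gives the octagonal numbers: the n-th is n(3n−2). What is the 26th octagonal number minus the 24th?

296

26·(3·26 − 2) = 1976 and 24·(3·24 − 2) = 1680.
Difference: 1976 − 1680 = 296.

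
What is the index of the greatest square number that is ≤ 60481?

245

Solve n² ≤ 60481 for integer n.
n = 245 gives 60025 ≤ 60481, while n = 246 gives 60516 > 60481; so the answer is index 245.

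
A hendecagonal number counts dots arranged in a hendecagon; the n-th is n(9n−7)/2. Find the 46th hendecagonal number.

9361

The 46th hendecagonal number is n(9n−7)/2 with n = 46.
46·(9·46 − 7)/2 = 46·407/2 = 9361.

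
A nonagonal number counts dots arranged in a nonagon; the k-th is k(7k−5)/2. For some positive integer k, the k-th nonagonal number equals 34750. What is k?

Set n(7n−5)/2 = 34750, giving 7n² − 5n − 69500 = 0.
The discriminant is 25 + 56·34750 = 1946025, and √1946025 = 1395.
So n = (5 + 1395) / 14 = 1400/14 = 100.
Check: 100·(7·100 − 5)/2 = 34750. ✓

100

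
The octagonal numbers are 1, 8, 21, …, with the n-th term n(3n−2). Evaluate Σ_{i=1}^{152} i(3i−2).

3523284

Σ i(3i−2) = 3Σi² − 2Σi over i = 1..152.
Σi = 11628 and Σi² = 1182180.
3·1182180 − 2·11628 = 3523284.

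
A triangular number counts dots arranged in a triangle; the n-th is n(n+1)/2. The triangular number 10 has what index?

Set n(n+1)/2 = 10, giving n² + n − 20 = 0.
The discriminant is 1 + 8·10 = 81, and √81 = 9.
So n = (-1 + 9) / 2 = 8/2 = 4.
Check: 4·5/2 = 10. ✓

4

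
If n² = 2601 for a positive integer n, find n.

We need n² = 2601, so n = √2601 = 51.

51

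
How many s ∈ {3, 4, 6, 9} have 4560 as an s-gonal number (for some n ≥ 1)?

s = 3: P(3, 95) = 4560. ✓
s = 4: P(4, 67) = 4489 and P(4, 68) = 4624; 4560 is not s-gonal.
s = 6: P(6, 48) = 4560. ✓
s = 9: P(9, 36) = 4446 and P(9, 37) = 4699; 4560 is not s-gonal.
Hits: s ∈ {3, 6} → 2.

2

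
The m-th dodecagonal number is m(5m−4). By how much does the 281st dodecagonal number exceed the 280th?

2801

Consecutive dodecagonal numbers differ by 10n − 9: here 10·281 − 9 = 2801.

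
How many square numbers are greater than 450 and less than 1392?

16

The n-th square number is n².
Smallest index with value > 450: n = 22 (giving 484).
Largest index with value < 1392: n = 37 (giving 1369).
Indices 22 through 37: 16 terms.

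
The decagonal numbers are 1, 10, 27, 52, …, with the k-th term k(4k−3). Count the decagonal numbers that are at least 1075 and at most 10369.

The n-th decagonal number is n(4n−3).
Smallest index with value ≥ 1075: n = 17 (giving 1105).
Largest index with value ≤ 10369: n = 51 (giving 10251).
Indices 17 through 51: 35 terms.

35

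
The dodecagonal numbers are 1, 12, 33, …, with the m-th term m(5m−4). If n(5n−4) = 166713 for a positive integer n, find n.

Set n(5n−4) = 166713, giving 5n² − 4n − 166713 = 0.
The discriminant is 16 + 20·166713 = 3334276, and √3334276 = 1826.
So n = (4 + 1826) / 10 = 1830/10 = 183.

183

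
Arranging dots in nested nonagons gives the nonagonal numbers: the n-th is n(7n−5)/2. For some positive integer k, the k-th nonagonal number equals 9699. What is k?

Set n(7n−5)/2 = 9699, giving 7n² − 5n − 19398 = 0.
So n = (5 + 737) / 14 = 742/14 = 53.
Check: 53·(7·53 − 5)/2 = 9699. ✓

53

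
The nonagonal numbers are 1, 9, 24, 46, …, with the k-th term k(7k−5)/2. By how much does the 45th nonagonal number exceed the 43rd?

45·(7·45 − 5)/2 = 6975 and 43·(7·43 − 5)/2 = 6364.
Difference: 6975 − 6364 = 611.

611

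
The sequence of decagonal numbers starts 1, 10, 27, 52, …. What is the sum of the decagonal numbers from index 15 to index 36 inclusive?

59081

Σ i(4i−3) = 4Σi² − 3Σi over i = 15..36.
Σi = 666 − 105 = 561 and Σi² = 16206 − 1015 = 15191.
4·15191 − 3·561 = 59081.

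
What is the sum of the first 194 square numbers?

Σ_{i=1}^{194} i² = 194·195·389/6 = 2452645.

2452645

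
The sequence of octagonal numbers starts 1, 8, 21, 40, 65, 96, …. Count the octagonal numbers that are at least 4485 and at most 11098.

23

The n-th octagonal number is n(3n−2).
Smallest index with value ≥ 4485: n = 39 (giving 4485).
Largest index with value ≤ 11098: n = 61 (giving 11041).
Indices 39 through 61: 23 terms.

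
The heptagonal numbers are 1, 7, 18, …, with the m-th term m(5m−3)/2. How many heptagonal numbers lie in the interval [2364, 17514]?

The n-th heptagonal number is n(5n−3)/2.
Smallest index with value ≥ 2364: n = 32 (giving 2512).
Largest index with value ≤ 17514: n = 84 (giving 17514).
Indices 32 through 84: 53 terms.

53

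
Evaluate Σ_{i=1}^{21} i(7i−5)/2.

11011

Σ i(7i−5)/2 = (7Σi² − 5Σi) / 2 over i = 1..21.
Σi = 231 and Σi² = 3311.
(7·3311 − 5·231) / 2 = 22022/2 = 11011.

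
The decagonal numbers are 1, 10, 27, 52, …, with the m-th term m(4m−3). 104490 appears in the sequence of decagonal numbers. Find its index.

162

Set n(4n−3) = 104490, giving 4n² − 3n − 104490 = 0.
The discriminant is 9 + 16·104490 = 1671849, and √1671849 = 1293.
So n = (3 + 1293) / 8 = 1296/8 = 162.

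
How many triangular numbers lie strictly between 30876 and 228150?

The n-th triangular number is n(n+1)/2.
Smallest index with value > 30876: n = 249 (giving 31125).
Largest index with value < 228150: n = 674 (giving 227475).
Indices 249 through 674: 426 terms.

426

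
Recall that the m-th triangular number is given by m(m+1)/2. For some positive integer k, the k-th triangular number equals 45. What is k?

Set n(n+1)/2 = 45, giving n² + n − 90 = 0.
The discriminant is 1 + 8·45 = 361, and √361 = 19.
So n = (-1 + 19) / 2 = 18/2 = 9.
Check: 9·10/2 = 45. ✓

9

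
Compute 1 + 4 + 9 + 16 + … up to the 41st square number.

Σ_{i=1}^{41} i² = 41·42·83/6 = 23821.

23821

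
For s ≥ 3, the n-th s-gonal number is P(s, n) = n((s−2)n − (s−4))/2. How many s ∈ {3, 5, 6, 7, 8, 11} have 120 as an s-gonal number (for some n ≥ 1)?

s = 3: P(3, 15) = 120. ✓
s = 5: P(5, 9) = 117 and P(5, 10) = 145; 120 is not s-gonal.
s = 6: P(6, 8) = 120. ✓
s = 7: P(7, 7) = 112 and P(7, 8) = 148; 120 is not s-gonal.
s = 8: P(8, 6) = 96 and P(8, 7) = 133; 120 is not s-gonal.
s = 11: P(11, 5) = 95 and P(11, 6) = 141; 120 is not s-gonal.
Hits: s ∈ {3, 6} → 2.

2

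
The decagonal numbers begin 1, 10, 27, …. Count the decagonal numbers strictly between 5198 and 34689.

The n-th decagonal number is n(4n−3).
Smallest index with value > 5198: n = 37 (giving 5365).
Largest index with value < 34689: n = 93 (giving 34317).
Indices 37 through 93: 57 terms.

57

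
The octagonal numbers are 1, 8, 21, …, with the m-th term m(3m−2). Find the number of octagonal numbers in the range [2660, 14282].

39

The n-th octagonal number is n(3n−2).
Smallest index with value ≥ 2660: n = 31 (giving 2821).
Largest index with value ≤ 14282: n = 69 (giving 14145).
Indices 31 through 69: 39 terms.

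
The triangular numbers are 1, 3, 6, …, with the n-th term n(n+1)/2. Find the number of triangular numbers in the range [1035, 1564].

11

The n-th triangular number is n(n+1)/2.
Smallest index with value ≥ 1035: n = 45 (giving 1035).
Largest index with value ≤ 1564: n = 55 (giving 1540).
Indices 45 through 55: 11 terms.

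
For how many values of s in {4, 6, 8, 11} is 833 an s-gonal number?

2

s = 4: P(4, 28) = 784 and P(4, 29) = 841; 833 is not s-gonal.
s = 6: P(6, 20) = 780 and P(6, 21) = 861; 833 is not s-gonal.
s = 8: P(8, 17) = 833. ✓
s = 11: P(11, 14) = 833. ✓
Hits: s ∈ {8, 11} → 2.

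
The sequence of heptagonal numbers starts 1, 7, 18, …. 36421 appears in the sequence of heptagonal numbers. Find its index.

121

Set n(5n−3)/2 = 36421, giving 5n² − 3n − 72842 = 0.
The discriminant is 9 + 40·36421 = 1456849, and √1456849 = 1207.
So n = (3 + 1207) / 10 = 1210/10 = 121.
Check: 121·(5·121 − 3)/2 = 36421. ✓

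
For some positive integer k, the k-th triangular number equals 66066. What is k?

Set n(n+1)/2 = 66066, giving n² + n − 132132 = 0.
The discriminant is 1 + 8·66066 = 528529, and √528529 = 727.
So n = (-1 + 727) / 2 = 726/2 = 363.
Check: 363·364/2 = 66066. ✓

363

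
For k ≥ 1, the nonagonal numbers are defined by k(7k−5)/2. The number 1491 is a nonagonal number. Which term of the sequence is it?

Set n(7n−5)/2 = 1491, giving 7n² − 5n − 2982 = 0.
The discriminant is 25 + 56·1491 = 83521, and √83521 = 289.
So n = (5 + 289) / 14 = 294/14 = 21.

21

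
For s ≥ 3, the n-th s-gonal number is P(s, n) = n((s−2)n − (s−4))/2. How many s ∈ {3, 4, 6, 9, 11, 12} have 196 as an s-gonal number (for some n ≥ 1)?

s = 3: P(3, 19) = 190 and P(3, 20) = 210; 196 is not s-gonal.
s = 4: P(4, 14) = 196. ✓
s = 6: P(6, 10) = 190 and P(6, 11) = 231; 196 is not s-gonal.
s = 9: P(9, 7) = 154 and P(9, 8) = 204; 196 is not s-gonal.
s = 11: P(11, 7) = 196. ✓
s = 12: P(12, 6) = 156 and P(12, 7) = 217; 196 is not s-gonal.
Hits: s ∈ {4, 11} → 2.

2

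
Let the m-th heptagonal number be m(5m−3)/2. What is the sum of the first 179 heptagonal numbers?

Σ i(5i−3)/2 = (5Σi² − 3Σi) / 2 over i = 1..179.
Σi = 16110 and Σi² = 1927830.
(5·1927830 − 3·16110) / 2 = 9590820/2 = 4795410.

4795410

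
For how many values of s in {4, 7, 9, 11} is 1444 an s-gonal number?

s = 4: P(4, 38) = 1444. ✓
s = 7: P(7, 24) = 1404 and P(7, 25) = 1525; 1444 is not s-gonal.
s = 9: P(9, 20) = 1350 and P(9, 21) = 1491; 1444 is not s-gonal.
s = 11: P(11, 18) = 1395 and P(11, 19) = 1558; 1444 is not s-gonal.
Hits: s ∈ {4} → 1.

1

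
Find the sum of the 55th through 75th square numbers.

Σ_{i=55}^{75} i² = 143450 − 53955 = 89495.

89495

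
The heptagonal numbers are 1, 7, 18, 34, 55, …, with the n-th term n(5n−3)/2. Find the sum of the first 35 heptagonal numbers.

36330

Σ i(5i−3)/2 = (5Σi² − 3Σi) / 2 over i = 1..35.
Σi = 630 and Σi² = 14910.
(5·14910 − 3·630) / 2 = 72660/2 = 36330.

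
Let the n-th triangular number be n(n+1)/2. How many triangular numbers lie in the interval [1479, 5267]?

The n-th triangular number is n(n+1)/2.
Smallest index with value ≥ 1479: n = 54 (giving 1485).
Largest index with value ≤ 5267: n = 102 (giving 5253).
Indices 54 through 102: 49 terms.

49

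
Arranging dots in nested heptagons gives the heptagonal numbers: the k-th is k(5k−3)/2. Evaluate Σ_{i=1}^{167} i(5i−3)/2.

Σ i(5i−3)/2 = (5Σi² − 3Σi) / 2 over i = 1..167.
Σi = 14028 and Σi² = 1566460.
(5·1566460 − 3·14028) / 2 = 7790216/2 = 3895108.

3895108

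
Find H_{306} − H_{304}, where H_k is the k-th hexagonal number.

306·(2·306 − 1) = 186966 and 304·(2·304 − 1) = 184528.
Difference: 186966 − 184528 = 2438.

2438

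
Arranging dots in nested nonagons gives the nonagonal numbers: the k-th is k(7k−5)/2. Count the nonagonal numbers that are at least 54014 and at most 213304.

123

The n-th nonagonal number is n(7n−5)/2.
Smallest index with value ≥ 54014: n = 125 (giving 54375).
Largest index with value ≤ 213304: n = 247 (giving 212914).
Indices 125 through 247: 123 terms.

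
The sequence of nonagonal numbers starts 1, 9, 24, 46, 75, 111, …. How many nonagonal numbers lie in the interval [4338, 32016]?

61

The n-th nonagonal number is n(7n−5)/2.
Smallest index with value ≥ 4338: n = 36 (giving 4446).
Largest index with value ≤ 32016: n = 96 (giving 32016).
Indices 36 through 96: 61 terms.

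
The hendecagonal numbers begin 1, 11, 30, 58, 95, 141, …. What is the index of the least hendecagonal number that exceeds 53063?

Solve n(9n−7)/2 > 53063 for integer n.
The largest n with value ≤ 53063 is 108 (since 52110 ≤ 53063 < 53083), so the first above is n = 109, value 53083.

109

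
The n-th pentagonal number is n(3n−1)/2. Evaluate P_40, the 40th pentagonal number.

2380

The 40th pentagonal number is n(3n−1)/2 with n = 40.
40·(3·40 − 1)/2 = 40·119/2 = 2380.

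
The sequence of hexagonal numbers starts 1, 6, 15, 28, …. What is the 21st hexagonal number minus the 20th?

81

Consecutive hexagonal numbers differ by 4n − 3: here 4·21 − 3 = 81.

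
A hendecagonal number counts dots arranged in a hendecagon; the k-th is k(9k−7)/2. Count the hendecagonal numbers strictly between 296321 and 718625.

The n-th hendecagonal number is n(9n−7)/2.
Smallest index with value > 296321: n = 258 (giving 298635).
Largest index with value < 718625: n = 400 (giving 718600).
Indices 258 through 400: 143 terms.

143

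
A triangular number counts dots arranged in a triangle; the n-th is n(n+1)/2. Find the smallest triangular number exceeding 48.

55

Solve n(n+1)/2 > 48 for integer n.
The largest n with value ≤ 48 is 9 (since 45 ≤ 48 < 55), so the first above is n = 10, value 55.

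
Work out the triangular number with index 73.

2701

The 73rd triangular number is n(n+1)/2 with n = 73.
73·74/2 = 5402/2 = 2701.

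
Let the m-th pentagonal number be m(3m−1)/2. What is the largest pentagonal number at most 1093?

Solve n(3n−1)/2 ≤ 1093 for integer n.
n = 27 gives 1080 ≤ 1093, while n = 28 gives 1162 > 1093; so the answer is 1080.

1080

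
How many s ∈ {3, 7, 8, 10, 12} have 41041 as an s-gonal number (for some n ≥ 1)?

s = 3: P(3, 286) = 41041. ✓
s = 7: P(7, 128) = 40768 and P(7, 129) = 41409; 41041 is not s-gonal.
s = 8: P(8, 117) = 40833 and P(8, 118) = 41536; 41041 is not s-gonal.
s = 10: P(10, 101) = 40501 and P(10, 102) = 41310; 41041 is not s-gonal.
s = 12: P(12, 91) = 41041. ✓
Hits: s ∈ {3, 12} → 2.

2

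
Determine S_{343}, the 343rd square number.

117649

343² = 117649.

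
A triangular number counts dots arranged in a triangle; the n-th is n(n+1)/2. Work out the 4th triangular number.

4·5/2 = 20/2 = 10.

10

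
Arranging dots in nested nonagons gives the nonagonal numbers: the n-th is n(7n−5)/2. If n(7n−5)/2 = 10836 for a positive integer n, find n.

56

Set n(7n−5)/2 = 10836, giving 7n² − 5n − 21672 = 0.
The discriminant is 25 + 56·10836 = 606841, and √606841 = 779.
So n = (5 + 779) / 14 = 784/14 = 56.
Check: 56·(7·56 − 5)/2 = 10836. ✓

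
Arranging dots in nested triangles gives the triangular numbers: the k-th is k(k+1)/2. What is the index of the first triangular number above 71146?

377

Solve n(n+1)/2 > 71146 for integer n.
The largest n with value ≤ 71146 is 376 (since 70876 ≤ 71146 < 71253), so the first above is n = 377, value 71253.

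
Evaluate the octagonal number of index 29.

2465

The 29th octagonal number is n(3n−2) with n = 29.
29·(3·29 − 2) = 29·85 = 2465.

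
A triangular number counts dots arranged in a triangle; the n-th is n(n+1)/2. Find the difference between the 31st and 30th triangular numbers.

31

Consecutive triangular numbers differ by n: T_{31} − T_{30} = 31.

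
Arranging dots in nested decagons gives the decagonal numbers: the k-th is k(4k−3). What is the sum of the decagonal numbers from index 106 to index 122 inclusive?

Σ i(4i−3) = 4Σi² − 3Σi over i = 106..122.
Σi = 7503 − 5565 = 1938 and Σi² = 612745 − 391405 = 221340.
4·221340 − 3·1938 = 879546.

879546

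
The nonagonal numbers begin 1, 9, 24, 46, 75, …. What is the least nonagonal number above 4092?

4200

Solve n(7n−5)/2 > 4092 for integer n.
The largest n with value ≤ 4092 is 34 (since 3961 ≤ 4092 < 4200), so the first above is n = 35, value 4200.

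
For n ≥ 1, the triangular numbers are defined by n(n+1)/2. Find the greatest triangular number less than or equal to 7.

Solve n(n+1)/2 ≤ 7 for integer n.
n = 3 gives 6 ≤ 7, while n = 4 gives 10 > 7; so the answer is 6.

6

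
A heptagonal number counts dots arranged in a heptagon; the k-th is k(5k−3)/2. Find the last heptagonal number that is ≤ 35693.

35224

Solve n(5n−3)/2 ≤ 35693 for integer n.
n = 119 gives 35224 ≤ 35693, while n = 120 gives 35820 > 35693; so the answer is 35224.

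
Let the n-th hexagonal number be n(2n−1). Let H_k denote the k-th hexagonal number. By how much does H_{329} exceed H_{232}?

329·(2·329 − 1) = 216153 and 232·(2·232 − 1) = 107416.
Difference: 216153 − 107416 = 108737.

108737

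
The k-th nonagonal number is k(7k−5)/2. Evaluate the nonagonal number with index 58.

58·(7·58 − 5)/2 = 58·401/2 = 11629.

11629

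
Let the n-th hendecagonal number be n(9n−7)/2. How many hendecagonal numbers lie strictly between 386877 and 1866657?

The n-th hendecagonal number is n(9n−7)/2.
Smallest index with value > 386877: n = 294 (giving 387933).
Largest index with value < 1866657: n = 644 (giving 1864058).
Indices 294 through 644: 351 terms.

351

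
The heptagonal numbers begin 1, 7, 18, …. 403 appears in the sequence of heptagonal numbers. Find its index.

13

Set n(5n−3)/2 = 403, giving 5n² − 3n − 806 = 0.
The discriminant is 9 + 40·403 = 16129, and √16129 = 127.
So n = (3 + 127) / 10 = 130/10 = 13.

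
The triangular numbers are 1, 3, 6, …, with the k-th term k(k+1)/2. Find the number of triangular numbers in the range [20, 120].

10

The n-th triangular number is n(n+1)/2.
Smallest index with value ≥ 20: n = 6 (giving 21).
Largest index with value ≤ 120: n = 15 (giving 120).
Indices 6 through 15: 10 terms.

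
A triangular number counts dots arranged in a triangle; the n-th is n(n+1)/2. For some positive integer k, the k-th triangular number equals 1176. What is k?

48

Set n(n+1)/2 = 1176, giving n² + n − 2352 = 0.
The discriminant is 1 + 8·1176 = 9409, and √9409 = 97.
So n = (-1 + 97) / 2 = 96/2 = 48.
Check: 48·49/2 = 1176. ✓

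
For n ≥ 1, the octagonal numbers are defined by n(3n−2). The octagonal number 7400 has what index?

Set n(3n−2) = 7400, giving 3n² − 2n − 7400 = 0.
The discriminant is 4 + 12·7400 = 88804, and √88804 = 298.
So n = (2 + 298) / 6 = 300/6 = 50.
Check: 50·(3·50 − 2) = 7400. ✓

50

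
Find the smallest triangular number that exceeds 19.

21

Solve n(n+1)/2 > 19 for integer n.
The largest n with value ≤ 19 is 5 (since 15 ≤ 19 < 21), so the first above is n = 6, value 21.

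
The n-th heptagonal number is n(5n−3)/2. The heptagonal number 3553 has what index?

38

Set n(5n−3)/2 = 3553, giving 5n² − 3n − 7106 = 0.
The discriminant is 9 + 40·3553 = 142129, and √142129 = 377.
So n = (3 + 377) / 10 = 380/10 = 38.
Check: 38·(5·38 − 3)/2 = 3553. ✓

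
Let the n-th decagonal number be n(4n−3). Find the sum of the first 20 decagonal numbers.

Σ i(4i−3) = 4Σi² − 3Σi over i = 1..20.
Σi = 210 and Σi² = 2870.
4·2870 − 3·210 = 10850.

10850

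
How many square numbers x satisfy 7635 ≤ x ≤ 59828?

The n-th square number is n².
Smallest index with value ≥ 7635: n = 88 (giving 7744).
Largest index with value ≤ 59828: n = 244 (giving 59536).
Indices 88 through 244: 157 terms.

157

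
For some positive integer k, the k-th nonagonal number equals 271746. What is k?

Set n(7n−5)/2 = 271746, giving 7n² − 5n − 543492 = 0.
So n = (5 + 3901) / 14 = 3906/14 = 279.

279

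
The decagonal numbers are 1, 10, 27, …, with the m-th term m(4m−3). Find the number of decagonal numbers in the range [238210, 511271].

113

The n-th decagonal number is n(4n−3).
Smallest index with value ≥ 238210: n = 245 (giving 239365).
Largest index with value ≤ 511271: n = 357 (giving 508725).
Indices 245 through 357: 113 terms.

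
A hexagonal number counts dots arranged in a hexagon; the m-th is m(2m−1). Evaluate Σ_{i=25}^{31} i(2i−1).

10836

Σ i(2i−1) = 2Σi² − Σi over i = 25..31.
Σi = 496 − 300 = 196 and Σi² = 10416 − 4900 = 5516.
2·5516 − 1·196 = 10836.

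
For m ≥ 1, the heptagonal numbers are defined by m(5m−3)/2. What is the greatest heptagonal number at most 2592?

2512

Solve n(5n−3)/2 ≤ 2592 for integer n.
n = 32 gives 2512 ≤ 2592, while n = 33 gives 2673 > 2592; so the answer is 2512.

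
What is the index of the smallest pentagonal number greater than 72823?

Solve n(3n−1)/2 > 72823 for integer n.
The largest n with value ≤ 72823 is 220 (since 72490 ≤ 72823 < 73151), so the first above is n = 221, value 73151.

221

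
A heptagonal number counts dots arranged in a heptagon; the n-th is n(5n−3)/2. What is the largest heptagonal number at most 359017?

358534

Solve n(5n−3)/2 ≤ 359017 for integer n.
n = 379 gives 358534 ≤ 359017, while n = 380 gives 360430 > 359017; so the answer is 358534.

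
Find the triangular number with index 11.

66

The 11th triangular number is n(n+1)/2 with n = 11.
11·12/2 = 132/2 = 66.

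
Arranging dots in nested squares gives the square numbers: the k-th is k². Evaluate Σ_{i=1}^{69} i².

Σ_{i=1}^{69} i² = 69·70·139/6 = 111895.

111895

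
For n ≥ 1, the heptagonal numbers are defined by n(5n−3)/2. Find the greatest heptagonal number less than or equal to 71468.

Solve n(5n−3)/2 ≤ 71468 for integer n.
n = 169 gives 71149 ≤ 71468, while n = 170 gives 71995 > 71468; so the answer is 71149.

71149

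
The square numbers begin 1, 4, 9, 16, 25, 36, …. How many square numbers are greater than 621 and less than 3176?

32

The n-th square number is n².
Smallest index with value > 621: n = 25 (giving 625).
Largest index with value < 3176: n = 56 (giving 3136).
Indices 25 through 56: 32 terms.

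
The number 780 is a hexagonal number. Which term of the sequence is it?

20

Set n(2n−1) = 780, giving 2n² − n − 780 = 0.
The discriminant is 1 + 8·780 = 6241, and √6241 = 79.
So n = (1 + 79) / 4 = 80/4 = 20.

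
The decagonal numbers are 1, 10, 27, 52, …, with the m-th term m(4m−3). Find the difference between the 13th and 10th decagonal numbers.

267

13·(4·13 − 3) = 637 and 10·(4·10 − 3) = 370.
Difference: 637 − 370 = 267.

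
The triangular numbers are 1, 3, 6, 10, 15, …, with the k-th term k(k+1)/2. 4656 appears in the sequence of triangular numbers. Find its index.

Set n(n+1)/2 = 4656, giving n² + n − 9312 = 0.
The discriminant is 1 + 8·4656 = 37249, and √37249 = 193.
So n = (-1 + 193) / 2 = 192/2 = 96.

96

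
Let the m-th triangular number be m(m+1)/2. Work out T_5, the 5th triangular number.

15

5·6/2 = 30/2 = 15.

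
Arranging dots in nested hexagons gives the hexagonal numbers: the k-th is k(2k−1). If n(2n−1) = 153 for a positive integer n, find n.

Set n(2n−1) = 153, giving 2n² − n − 153 = 0.
So n = (1 + 35) / 4 = 36/4 = 9.

9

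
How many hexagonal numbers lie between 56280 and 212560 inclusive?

159

The n-th hexagonal number is n(2n−1).
Smallest index with value ≥ 56280: n = 168 (giving 56280).
Largest index with value ≤ 212560: n = 326 (giving 212226).
Indices 168 through 326: 159 terms.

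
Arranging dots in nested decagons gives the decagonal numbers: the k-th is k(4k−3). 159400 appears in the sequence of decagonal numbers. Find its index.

200

Set n(4n−3) = 159400, giving 4n² − 3n − 159400 = 0.
The discriminant is 9 + 16·159400 = 2550409, and √2550409 = 1597.
So n = (3 + 1597) / 8 = 1600/8 = 200.
Check: 200·(4·200 − 3) = 159400. ✓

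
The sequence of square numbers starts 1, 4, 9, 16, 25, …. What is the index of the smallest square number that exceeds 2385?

Solve n² > 2385 for integer n.
The largest n with value ≤ 2385 is 48 (since 2304 ≤ 2385 < 2401), so the first above is n = 49, value 2401.

49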